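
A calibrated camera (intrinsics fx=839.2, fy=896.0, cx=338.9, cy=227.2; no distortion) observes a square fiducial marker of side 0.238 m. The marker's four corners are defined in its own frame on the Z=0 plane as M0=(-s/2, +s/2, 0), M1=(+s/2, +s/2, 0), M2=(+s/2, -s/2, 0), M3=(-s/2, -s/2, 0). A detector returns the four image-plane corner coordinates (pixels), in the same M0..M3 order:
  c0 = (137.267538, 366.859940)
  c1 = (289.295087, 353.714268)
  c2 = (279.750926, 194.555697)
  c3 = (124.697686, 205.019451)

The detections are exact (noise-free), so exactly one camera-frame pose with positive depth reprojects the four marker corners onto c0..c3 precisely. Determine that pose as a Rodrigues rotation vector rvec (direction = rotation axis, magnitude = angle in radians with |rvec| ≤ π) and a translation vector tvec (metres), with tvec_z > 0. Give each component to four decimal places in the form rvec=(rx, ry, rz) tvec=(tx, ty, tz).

Intrinsics K: fx=839.2, fy=896.0, cx=338.9, cy=227.2
Marker side s = 0.238 m; corners in marker frame (Z=0):
  M0 = (-0.1190, +0.1190, 0)
  M1 = (+0.1190, +0.1190, 0)
  M2 = (+0.1190, -0.1190, 0)
  M3 = (-0.1190, -0.1190, 0)
Detected image corners:
  c0 = (137.267538, 366.859940) px
  c1 = (289.295087, 353.714268) px
  c2 = (279.750926, 194.555697) px
  c3 = (124.697686, 205.019451) px
Planar DLT: solve 8×8 A·h = b for H (H[2,2]=1):
  H  [+660.83706 +62.46682 +208.49706]
  H  [-28.39744 +695.97311 +280.72254]
  H  [+0.07590 +0.07733 +1.00000]
B = K⁻¹H; ‖b₁‖=0.762311, ‖b₂‖=0.762311; λ = 2/(‖b₁‖+‖b₂‖) = 1.311801, sign → tz>0 ⇒ λ=+1.311801
r₁ = λ·B[:,0] = (+0.99279,-0.06682,+0.09956); r₂ = λ·B[:,1] = (+0.05668,+0.99323,+0.10145)
r₃ = r₁×r₂ = (-0.10567,-0.09507,+0.98985); SVD([r₁ r₂ r₃]) → R = UVᵀ:
  R  [+0.99279 +0.05668 -0.10567]
  R  [-0.06682 +0.99323 -0.09507]
  R  [+0.09956 +0.10145 +0.98985]
t = (-0.20384, +0.07836, +1.31180) m
tr R = 2.975857; θ = arccos((tr R − 1)/2) = 0.155537 rad = 8.912°
axis k = ((R−Rᵀ)₃₂, (R−Rᵀ)₁₃, (R−Rᵀ)₂₁) / (2 sinθ) = (+0.634290, -0.662407, -0.398614)
rvec = θ·k = (+0.098656, -0.103029, -0.061999)

rvec=(0.0987, -0.1030, -0.0620) tvec=(-0.2038, 0.0784, 1.3118)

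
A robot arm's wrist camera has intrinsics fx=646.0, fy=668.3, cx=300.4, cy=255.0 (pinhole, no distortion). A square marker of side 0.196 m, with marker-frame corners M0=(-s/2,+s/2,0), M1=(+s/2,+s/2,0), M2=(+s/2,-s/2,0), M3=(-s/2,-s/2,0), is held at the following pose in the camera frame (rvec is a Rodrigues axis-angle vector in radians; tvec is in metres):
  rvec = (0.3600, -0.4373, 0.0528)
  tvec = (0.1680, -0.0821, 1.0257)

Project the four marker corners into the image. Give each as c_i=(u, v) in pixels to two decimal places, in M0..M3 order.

Intrinsics K: fx=646.0, fy=668.3, cx=300.4, cy=255.0
Marker side s = 0.196 m; corners in marker frame (Z=0):
  M0 = (-0.0980, +0.0980, 0)
  M1 = (+0.0980, +0.0980, 0)
  M2 = (+0.0980, -0.0980, 0)
  M3 = (-0.0980, -0.0980, 0)
rvec = (0.3600, -0.4373, 0.0528), |rvec| = θ = 0.56888 rad = 32.594°
Rodrigues: sinθ=0.53868, 1−cosθ=0.15749; R = I + sinθ·[k]× + (1−cosθ)·[k]×²:
    [+0.90558 -0.12661 -0.40484]
    [-0.02662 +0.93557 -0.35213]
    [+0.42334 +0.32966 +0.84386]
t = (0.1680, -0.0821, 1.0257) m
M0: Pc = R·M0+t = (+0.06685, +0.01219, +1.01652); u = 646.0·(+0.06685)/1.01652 + 300.4 = 342.8804, v = 668.3·(+0.01219)/1.01652 + 255.0 = 263.0171
M1: Pc = R·M1+t = (+0.24434, +0.00698, +1.09949); u = 646.0·(+0.24434)/1.09949 + 300.4 = 443.9595, v = 668.3·(+0.00698)/1.09949 + 255.0 = 259.2412
M2: Pc = R·M2+t = (+0.26915, -0.17639, +1.03488); u = 646.0·(+0.26915)/1.03488 + 300.4 = 468.4134, v = 668.3·(-0.17639)/1.03488 + 255.0 = 141.0889
M3: Pc = R·M3+t = (+0.09166, -0.17118, +0.95191); u = 646.0·(+0.09166)/0.95191 + 300.4 = 362.6049, v = 668.3·(-0.17118)/0.95191 + 255.0 = 134.8221

c0=(342.88, 263.02) c1=(443.96, 259.24) c2=(468.41, 141.09) c3=(362.60, 134.82)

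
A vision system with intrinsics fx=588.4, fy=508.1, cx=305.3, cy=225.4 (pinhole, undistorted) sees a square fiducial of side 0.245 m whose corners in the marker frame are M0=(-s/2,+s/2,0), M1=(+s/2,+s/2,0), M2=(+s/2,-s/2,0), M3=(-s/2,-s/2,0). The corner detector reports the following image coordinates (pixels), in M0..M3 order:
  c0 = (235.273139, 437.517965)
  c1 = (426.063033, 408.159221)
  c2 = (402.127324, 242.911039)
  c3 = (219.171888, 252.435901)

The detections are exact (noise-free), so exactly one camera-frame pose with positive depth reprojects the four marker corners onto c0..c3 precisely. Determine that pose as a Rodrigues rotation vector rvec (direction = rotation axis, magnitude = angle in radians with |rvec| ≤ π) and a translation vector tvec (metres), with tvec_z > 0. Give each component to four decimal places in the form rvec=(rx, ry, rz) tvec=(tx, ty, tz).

Intrinsics K: fx=588.4, fy=508.1, cx=305.3, cy=225.4
Marker side s = 0.245 m; corners in marker frame (Z=0):
  M0 = (-0.1225, +0.1225, 0)
  M1 = (+0.1225, +0.1225, 0)
  M2 = (+0.1225, -0.1225, 0)
  M3 = (-0.1225, -0.1225, 0)
Detected image corners:
  c0 = (235.273139, 437.517965) px
  c1 = (426.063033, 408.159221) px
  c2 = (402.127324, 242.911039) px
  c3 = (219.171888, 252.435901) px
Planar DLT: solve 8×8 A·h = b for H (H[2,2]=1):
  H  [+902.75485 +12.65115 +325.40440]
  H  [+68.55616 +639.69065 +332.39524]
  H  [+0.43796 -0.21803 +1.00000]
B = K⁻¹H; ‖b₁‖=1.379714, ‖b₂‖=1.379714; λ = 2/(‖b₁‖+‖b₂‖) = 0.724788, sign → tz>0 ⇒ λ=+0.724788
r₁ = λ·B[:,0] = (+0.94731,-0.04302,+0.31743); r₂ = λ·B[:,1] = (+0.09758,+0.98260,-0.15803)
r₃ = r₁×r₂ = (-0.30511,+0.18068,+0.93502); SVD([r₁ r₂ r₃]) → R = UVᵀ:
  R  [+0.94731 +0.09758 -0.30511]
  R  [-0.04302 +0.98260 +0.18068]
  R  [+0.31743 -0.15803 +0.93502]
t = (+0.02476, +0.15263, +0.72479) m
tr R = 2.864928; θ = arccos((tr R − 1)/2) = 0.369621 rad = 21.178°
axis k = ((R−Rᵀ)₃₂, (R−Rᵀ)₁₃, (R−Rᵀ)₂₁) / (2 sinθ) = (-0.468780, -0.861613, -0.194598)
rvec = θ·k = (-0.173271, -0.318471, -0.071928)

rvec=(-0.1733, -0.3185, -0.0719) tvec=(0.0248, 0.1526, 0.7248)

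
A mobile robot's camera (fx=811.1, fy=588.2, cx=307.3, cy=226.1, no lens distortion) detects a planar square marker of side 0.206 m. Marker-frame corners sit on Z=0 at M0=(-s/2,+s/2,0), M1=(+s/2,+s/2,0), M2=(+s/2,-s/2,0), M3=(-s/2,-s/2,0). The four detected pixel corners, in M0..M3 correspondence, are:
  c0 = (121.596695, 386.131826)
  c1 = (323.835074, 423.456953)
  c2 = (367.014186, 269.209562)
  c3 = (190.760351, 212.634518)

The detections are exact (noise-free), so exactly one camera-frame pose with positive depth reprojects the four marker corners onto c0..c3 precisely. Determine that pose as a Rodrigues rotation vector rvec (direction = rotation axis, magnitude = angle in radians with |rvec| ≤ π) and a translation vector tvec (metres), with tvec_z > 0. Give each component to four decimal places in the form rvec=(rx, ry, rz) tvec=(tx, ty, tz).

Intrinsics K: fx=811.1, fy=588.2, cx=307.3, cy=226.1
Marker side s = 0.206 m; corners in marker frame (Z=0):
  M0 = (-0.1030, +0.1030, 0)
  M1 = (+0.1030, +0.1030, 0)
  M2 = (+0.1030, -0.1030, 0)
  M3 = (-0.1030, -0.1030, 0)
Detected image corners:
  c0 = (121.596695, 386.131826) px
  c1 = (323.835074, 423.456953) px
  c2 = (367.014186, 269.209562) px
  c3 = (190.760351, 212.634518) px
Planar DLT: solve 8×8 A·h = b for H (H[2,2]=1):
  H  [+1091.64136 -383.06222 +258.96473]
  H  [+456.61758 +644.15404 +320.68669]
  H  [+0.70154 -0.45830 +1.00000]
B = K⁻¹H; ‖b₁‖=1.383987, ‖b₂‖=1.383987; λ = 2/(‖b₁‖+‖b₂‖) = 0.722550, sign → tz>0 ⇒ λ=+0.722550
r₁ = λ·B[:,0] = (+0.78042,+0.36606,+0.50690); r₂ = λ·B[:,1] = (-0.21578,+0.91858,-0.33115)
r₃ = r₁×r₂ = (-0.58685,+0.14905,+0.79586); SVD([r₁ r₂ r₃]) → R = UVᵀ:
  R  [+0.78042 -0.21578 -0.58685]
  R  [+0.36606 +0.91858 +0.14905]
  R  [+0.50690 -0.33115 +0.79586]
t = (-0.04306, +0.11619, +0.72255) m
tr R = 2.494852; θ = arccos((tr R − 1)/2) = 0.726617 rad = 41.632°
axis k = ((R−Rᵀ)₃₂, (R−Rᵀ)₁₃, (R−Rᵀ)₂₁) / (2 sinθ) = (-0.361407, -0.823177, +0.437909)
rvec = θ·k = (-0.262605, -0.598135, +0.318193)

rvec=(-0.2626, -0.5981, 0.3182) tvec=(-0.0431, 0.1162, 0.7226)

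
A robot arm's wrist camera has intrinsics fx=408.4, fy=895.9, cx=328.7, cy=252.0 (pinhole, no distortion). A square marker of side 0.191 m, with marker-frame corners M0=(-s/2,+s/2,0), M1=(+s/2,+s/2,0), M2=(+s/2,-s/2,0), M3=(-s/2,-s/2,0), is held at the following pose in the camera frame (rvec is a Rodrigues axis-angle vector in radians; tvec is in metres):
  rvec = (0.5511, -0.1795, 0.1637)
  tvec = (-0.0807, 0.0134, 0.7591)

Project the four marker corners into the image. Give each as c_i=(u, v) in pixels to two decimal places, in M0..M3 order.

c0=(228.67, 347.02) c1=(325.14, 364.28) c2=(346.21, 182.57) c3=(237.53, 152.23)

Intrinsics K: fx=408.4, fy=895.9, cx=328.7, cy=252.0
Marker side s = 0.191 m; corners in marker frame (Z=0):
  M0 = (-0.0955, +0.0955, 0)
  M1 = (+0.0955, +0.0955, 0)
  M2 = (+0.0955, -0.0955, 0)
  M3 = (-0.0955, -0.0955, 0)
rvec = (0.5511, -0.1795, 0.1637), |rvec| = θ = 0.60227 rad = 34.508°
Rodrigues: sinθ=0.56651, 1−cosθ=0.17595; R = I + sinθ·[k]× + (1−cosθ)·[k]×²:
    [+0.97137 -0.20197 -0.12508]
    [+0.10600 +0.83968 -0.53264]
    [+0.21260 +0.50413 +0.83705]
t = (-0.0807, 0.0134, 0.7591) m
M0: Pc = R·M0+t = (-0.19275, +0.08347, +0.78694); u = 408.4·(-0.19275)/0.78694 + 328.7 = 228.6662, v = 895.9·(+0.08347)/0.78694 + 252.0 = 347.0235
M1: Pc = R·M1+t = (-0.00722, +0.10371, +0.82755); u = 408.4·(-0.00722)/0.82755 + 328.7 = 325.1361, v = 895.9·(+0.10371)/0.82755 + 252.0 = 364.2785
M2: Pc = R·M2+t = (+0.03135, -0.05667, +0.73126); u = 408.4·(+0.03135)/0.73126 + 328.7 = 346.2107, v = 895.9·(-0.05667)/0.73126 + 252.0 = 182.5749
M3: Pc = R·M3+t = (-0.15418, -0.07691, +0.69065); u = 408.4·(-0.15418)/0.69065 + 328.7 = 237.5304, v = 895.9·(-0.07691)/0.69065 + 252.0 = 152.2309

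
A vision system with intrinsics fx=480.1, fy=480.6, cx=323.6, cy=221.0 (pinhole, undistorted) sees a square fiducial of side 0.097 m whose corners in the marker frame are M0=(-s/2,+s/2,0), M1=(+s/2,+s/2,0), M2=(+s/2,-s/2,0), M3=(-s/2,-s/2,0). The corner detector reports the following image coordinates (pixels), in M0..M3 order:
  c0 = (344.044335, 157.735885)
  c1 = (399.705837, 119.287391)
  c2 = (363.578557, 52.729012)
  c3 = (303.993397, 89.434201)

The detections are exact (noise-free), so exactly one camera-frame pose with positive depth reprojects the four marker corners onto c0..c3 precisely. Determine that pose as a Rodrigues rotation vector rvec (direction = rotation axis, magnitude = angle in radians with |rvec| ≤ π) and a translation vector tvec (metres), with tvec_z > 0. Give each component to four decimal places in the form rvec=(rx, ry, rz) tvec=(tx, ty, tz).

Intrinsics K: fx=480.1, fy=480.6, cx=323.6, cy=221.0
Marker side s = 0.097 m; corners in marker frame (Z=0):
  M0 = (-0.0485, +0.0485, 0)
  M1 = (+0.0485, +0.0485, 0)
  M2 = (+0.0485, -0.0485, 0)
  M3 = (-0.0485, -0.0485, 0)
Detected image corners:
  c0 = (344.044335, 157.735885) px
  c1 = (399.705837, 119.287391) px
  c2 = (363.578557, 52.729012) px
  c3 = (303.993397, 89.434201) px
Planar DLT: solve 8×8 A·h = b for H (H[2,2]=1):
  H  [+763.27134 +527.77618 +353.85712]
  H  [-337.18552 +735.21397 +104.98695]
  H  [+0.48067 +0.38425 +1.00000]
B = K⁻¹H; ‖b₁‖=1.638479, ‖b₂‖=1.638479; λ = 2/(‖b₁‖+‖b₂‖) = 0.610322, sign → tz>0 ⇒ λ=+0.610322
r₁ = λ·B[:,0] = (+0.77257,-0.56310,+0.29336); r₂ = λ·B[:,1] = (+0.51286,+0.82582,+0.23452)
r₃ = r₁×r₂ = (-0.37432,-0.03073,+0.92679); SVD([r₁ r₂ r₃]) → R = UVᵀ:
  R  [+0.77257 +0.51286 -0.37432]
  R  [-0.56310 +0.82582 -0.03073]
  R  [+0.29336 +0.23452 +0.92679]
t = (+0.03846, -0.14733, +0.61032) m
tr R = 2.525178; θ = arccos((tr R − 1)/2) = 0.703490 rad = 40.307°
axis k = ((R−Rᵀ)₃₂, (R−Rᵀ)₁₃, (R−Rᵀ)₂₁) / (2 sinθ) = (+0.205020, -0.516074, -0.831645)
rvec = θ·k = (+0.144229, -0.363053, -0.585055)

rvec=(0.1442, -0.3631, -0.5851) tvec=(0.0385, -0.1473, 0.6103)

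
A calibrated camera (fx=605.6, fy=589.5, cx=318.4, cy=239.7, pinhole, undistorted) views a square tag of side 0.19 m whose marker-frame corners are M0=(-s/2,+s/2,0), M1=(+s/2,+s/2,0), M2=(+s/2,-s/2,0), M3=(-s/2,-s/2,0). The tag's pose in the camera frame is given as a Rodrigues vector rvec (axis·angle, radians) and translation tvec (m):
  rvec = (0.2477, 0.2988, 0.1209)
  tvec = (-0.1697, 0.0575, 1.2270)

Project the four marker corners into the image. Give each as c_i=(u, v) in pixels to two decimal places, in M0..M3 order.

Intrinsics K: fx=605.6, fy=589.5, cx=318.4, cy=239.7
Marker side s = 0.19 m; corners in marker frame (Z=0):
  M0 = (-0.0950, +0.0950, 0)
  M1 = (+0.0950, +0.0950, 0)
  M2 = (+0.0950, -0.0950, 0)
  M3 = (-0.0950, -0.0950, 0)
rvec = (0.2477, 0.2988, 0.1209), |rvec| = θ = 0.40651 rad = 23.292°
Rodrigues: sinθ=0.39541, 1−cosθ=0.08150; R = I + sinθ·[k]× + (1−cosθ)·[k]×²:
    [+0.94876 -0.08110 +0.30541]
    [+0.15410 +0.96253 -0.22312]
    [-0.27587 +0.25875 +0.92571]
t = (-0.1697, 0.0575, 1.2270) m
M0: Pc = R·M0+t = (-0.26754, +0.13430, +1.27779); u = 605.6·(-0.26754)/1.27779 + 318.4 = 191.6026, v = 589.5·(+0.13430)/1.27779 + 239.7 = 301.6592
M1: Pc = R·M1+t = (-0.08727, +0.16358, +1.22537); u = 605.6·(-0.08727)/1.22537 + 318.4 = 275.2688, v = 589.5·(+0.16358)/1.22537 + 239.7 = 318.3947
M2: Pc = R·M2+t = (-0.07186, -0.01930, +1.17621); u = 605.6·(-0.07186)/1.17621 + 318.4 = 281.3995, v = 589.5·(-0.01930)/1.17621 + 239.7 = 230.0264
M3: Pc = R·M3+t = (-0.25213, -0.04858, +1.22863); u = 605.6·(-0.25213)/1.22863 + 318.4 = 194.1240, v = 589.5·(-0.04858)/1.22863 + 239.7 = 216.3911

c0=(191.60, 301.66) c1=(275.27, 318.39) c2=(281.40, 230.03) c3=(194.12, 216.39)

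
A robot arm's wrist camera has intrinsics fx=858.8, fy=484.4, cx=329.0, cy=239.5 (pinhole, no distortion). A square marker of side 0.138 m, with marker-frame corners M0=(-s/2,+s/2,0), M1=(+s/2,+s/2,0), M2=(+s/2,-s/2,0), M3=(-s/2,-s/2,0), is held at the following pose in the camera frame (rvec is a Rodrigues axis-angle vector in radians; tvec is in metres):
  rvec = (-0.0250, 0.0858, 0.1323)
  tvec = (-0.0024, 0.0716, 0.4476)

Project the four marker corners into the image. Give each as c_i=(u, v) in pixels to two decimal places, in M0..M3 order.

c0=(177.65, 379.76) c1=(439.37, 403.43) c2=(474.24, 252.89) c3=(213.13, 233.33)

Intrinsics K: fx=858.8, fy=484.4, cx=329.0, cy=239.5
Marker side s = 0.138 m; corners in marker frame (Z=0):
  M0 = (-0.0690, +0.0690, 0)
  M1 = (+0.0690, +0.0690, 0)
  M2 = (+0.0690, -0.0690, 0)
  M3 = (-0.0690, -0.0690, 0)
rvec = (-0.0250, 0.0858, 0.1323), |rvec| = θ = 0.15966 rad = 9.148°
Rodrigues: sinθ=0.15898, 1−cosθ=0.01272; R = I + sinθ·[k]× + (1−cosθ)·[k]×²:
    [+0.98759 -0.13281 +0.08379]
    [+0.13067 +0.99096 +0.03056]
    [-0.08709 -0.01923 +0.99602]
t = (-0.0024, 0.0716, 0.4476) m
M0: Pc = R·M0+t = (-0.07971, +0.13096, +0.45228); u = 858.8·(-0.07971)/0.45228 + 329.0 = 177.6496, v = 484.4·(+0.13096)/0.45228 + 239.5 = 379.7596
M1: Pc = R·M1+t = (+0.05658, +0.14899, +0.44026); u = 858.8·(+0.05658)/0.44026 + 329.0 = 439.3679, v = 484.4·(+0.14899)/0.44026 + 239.5 = 403.4283
M2: Pc = R·M2+t = (+0.07491, +0.01224, +0.44292); u = 858.8·(+0.07491)/0.44292 + 329.0 = 474.2432, v = 484.4·(+0.01224)/0.44292 + 239.5 = 252.8866
M3: Pc = R·M3+t = (-0.06138, -0.00579, +0.45494); u = 858.8·(-0.06138)/0.45494 + 329.0 = 213.1303, v = 484.4·(-0.00579)/0.45494 + 239.5 = 233.3329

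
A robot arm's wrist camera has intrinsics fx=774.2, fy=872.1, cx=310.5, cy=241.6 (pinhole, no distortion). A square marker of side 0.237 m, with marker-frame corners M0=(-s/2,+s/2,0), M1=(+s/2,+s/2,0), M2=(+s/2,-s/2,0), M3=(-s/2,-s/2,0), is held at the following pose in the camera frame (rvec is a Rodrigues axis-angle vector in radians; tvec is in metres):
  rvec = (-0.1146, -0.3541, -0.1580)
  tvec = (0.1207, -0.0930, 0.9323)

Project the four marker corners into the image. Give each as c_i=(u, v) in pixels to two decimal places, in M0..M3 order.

Intrinsics K: fx=774.2, fy=872.1, cx=310.5, cy=241.6
Marker side s = 0.237 m; corners in marker frame (Z=0):
  M0 = (-0.1185, +0.1185, 0)
  M1 = (+0.1185, +0.1185, 0)
  M2 = (+0.1185, -0.1185, 0)
  M3 = (-0.1185, -0.1185, 0)
rvec = (-0.1146, -0.3541, -0.1580), |rvec| = θ = 0.40433 rad = 23.166°
Rodrigues: sinθ=0.39340, 1−cosθ=0.08063; R = I + sinθ·[k]× + (1−cosθ)·[k]×²:
    [+0.92584 +0.17374 -0.33560]
    [-0.13371 +0.98121 +0.13910]
    [+0.35346 -0.08391 +0.93168]
t = (0.1207, -0.0930, 0.9323) m
M0: Pc = R·M0+t = (+0.03158, +0.03912, +0.88047); u = 774.2·(+0.03158)/0.88047 + 310.5 = 338.2651, v = 872.1·(+0.03912)/0.88047 + 241.6 = 280.3466
M1: Pc = R·M1+t = (+0.25100, +0.00743, +0.96424); u = 774.2·(+0.25100)/0.96424 + 310.5 = 512.0315, v = 872.1·(+0.00743)/0.96424 + 241.6 = 248.3183
M2: Pc = R·M2+t = (+0.20982, -0.22512, +0.98413); u = 774.2·(+0.20982)/0.98413 + 310.5 = 475.5653, v = 872.1·(-0.22512)/0.98413 + 241.6 = 42.1078
M3: Pc = R·M3+t = (-0.00960, -0.19343, +0.90036); u = 774.2·(-0.00960)/0.90036 + 310.5 = 302.2441, v = 872.1·(-0.19343)/0.90036 + 241.6 = 54.2427

c0=(338.27, 280.35) c1=(512.03, 248.32) c2=(475.57, 42.11) c3=(302.24, 54.24)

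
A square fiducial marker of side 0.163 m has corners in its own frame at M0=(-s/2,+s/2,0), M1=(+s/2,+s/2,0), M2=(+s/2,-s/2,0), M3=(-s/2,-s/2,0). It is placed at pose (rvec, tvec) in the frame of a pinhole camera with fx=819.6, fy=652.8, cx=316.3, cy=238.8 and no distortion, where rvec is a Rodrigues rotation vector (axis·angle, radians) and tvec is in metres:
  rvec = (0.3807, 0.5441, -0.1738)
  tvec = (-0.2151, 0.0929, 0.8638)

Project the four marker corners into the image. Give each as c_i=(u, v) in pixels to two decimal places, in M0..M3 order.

c0=(85.42, 359.59) c1=(194.90, 364.37) c2=(143.61, 249.71) c3=(32.99, 255.98)

Intrinsics K: fx=819.6, fy=652.8, cx=316.3, cy=238.8
Marker side s = 0.163 m; corners in marker frame (Z=0):
  M0 = (-0.0815, +0.0815, 0)
  M1 = (+0.0815, +0.0815, 0)
  M2 = (+0.0815, -0.0815, 0)
  M3 = (-0.0815, -0.0815, 0)
rvec = (0.3807, 0.5441, -0.1738), |rvec| = θ = 0.68643 rad = 39.329°
Rodrigues: sinθ=0.63378, 1−cosθ=0.22649; R = I + sinθ·[k]× + (1−cosθ)·[k]×²:
    [+0.84318 +0.26004 +0.47056]
    [-0.06090 +0.91582 -0.39695]
    [-0.53417 +0.30605 +0.78803]
t = (-0.2151, 0.0929, 0.8638) m
M0: Pc = R·M0+t = (-0.26263, +0.17250, +0.93228); u = 819.6·(-0.26263)/0.93228 + 316.3 = 85.4155, v = 652.8·(+0.17250)/0.93228 + 238.8 = 359.5899
M1: Pc = R·M1+t = (-0.12519, +0.16258, +0.84521); u = 819.6·(-0.12519)/0.84521 + 316.3 = 194.9049, v = 652.8·(+0.16258)/0.84521 + 238.8 = 364.3658
M2: Pc = R·M2+t = (-0.16757, +0.01330, +0.79532); u = 819.6·(-0.16757)/0.79532 + 316.3 = 143.6110, v = 652.8·(+0.01330)/0.79532 + 238.8 = 249.7145
M3: Pc = R·M3+t = (-0.30501, +0.02322, +0.88239); u = 819.6·(-0.30501)/0.88239 + 316.3 = 32.9930, v = 652.8·(+0.02322)/0.88239 + 238.8 = 255.9818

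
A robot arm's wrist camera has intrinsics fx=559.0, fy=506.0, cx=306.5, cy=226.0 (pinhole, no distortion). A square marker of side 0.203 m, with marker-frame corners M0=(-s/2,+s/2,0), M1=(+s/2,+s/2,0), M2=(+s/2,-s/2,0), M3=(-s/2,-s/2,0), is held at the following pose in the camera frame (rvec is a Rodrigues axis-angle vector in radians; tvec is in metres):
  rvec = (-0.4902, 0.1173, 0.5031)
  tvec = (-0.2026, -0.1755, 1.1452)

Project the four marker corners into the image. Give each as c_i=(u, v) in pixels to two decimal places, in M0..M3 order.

Intrinsics K: fx=559.0, fy=506.0, cx=306.5, cy=226.0
Marker side s = 0.203 m; corners in marker frame (Z=0):
  M0 = (-0.1015, +0.1015, 0)
  M1 = (+0.1015, +0.1015, 0)
  M2 = (+0.1015, -0.1015, 0)
  M3 = (-0.1015, -0.1015, 0)
rvec = (-0.4902, 0.1173, 0.5031), |rvec| = θ = 0.71216 rad = 40.803°
Rodrigues: sinθ=0.65347, 1−cosθ=0.24304; R = I + sinθ·[k]× + (1−cosθ)·[k]×²:
    [+0.87211 -0.48920 -0.01055]
    [+0.43408 +0.76355 +0.47808]
    [-0.22582 -0.42152 +0.87825]
t = (-0.2026, -0.1755, 1.1452) m
M0: Pc = R·M0+t = (-0.34077, -0.14206, +1.12534); u = 559.0·(-0.34077)/1.12534 + 306.5 = 137.2245, v = 506.0·(-0.14206)/1.12534 + 226.0 = 162.1240
M1: Pc = R·M1+t = (-0.16373, -0.05394, +1.07949); u = 559.0·(-0.16373)/1.07949 + 306.5 = 221.7128, v = 506.0·(-0.05394)/1.07949 + 226.0 = 200.7162
M2: Pc = R·M2+t = (-0.06443, -0.20894, +1.16506); u = 559.0·(-0.06443)/1.16506 + 306.5 = 275.5876, v = 506.0·(-0.20894)/1.16506 + 226.0 = 135.2548
M3: Pc = R·M3+t = (-0.24147, -0.29706, +1.21091); u = 559.0·(-0.24147)/1.21091 + 306.5 = 195.0301, v = 506.0·(-0.29706)/1.21091 + 226.0 = 101.8679

c0=(137.22, 162.12) c1=(221.71, 200.72) c2=(275.59, 135.25) c3=(195.03, 101.87)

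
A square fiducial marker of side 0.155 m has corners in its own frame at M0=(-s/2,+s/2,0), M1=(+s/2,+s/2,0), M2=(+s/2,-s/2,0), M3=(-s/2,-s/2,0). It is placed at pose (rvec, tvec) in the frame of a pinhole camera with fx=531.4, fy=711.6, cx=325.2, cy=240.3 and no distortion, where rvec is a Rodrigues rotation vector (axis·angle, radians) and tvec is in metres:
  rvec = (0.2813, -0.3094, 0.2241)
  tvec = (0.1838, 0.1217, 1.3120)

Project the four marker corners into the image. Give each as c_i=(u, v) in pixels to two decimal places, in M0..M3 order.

c0=(362.59, 338.93) c1=(417.59, 349.31) c2=(436.30, 274.03) c3=(380.46, 260.34)

Intrinsics K: fx=531.4, fy=711.6, cx=325.2, cy=240.3
Marker side s = 0.155 m; corners in marker frame (Z=0):
  M0 = (-0.0775, +0.0775, 0)
  M1 = (+0.0775, +0.0775, 0)
  M2 = (+0.0775, -0.0775, 0)
  M3 = (-0.0775, -0.0775, 0)
rvec = (0.2813, -0.3094, 0.2241), |rvec| = θ = 0.47442 rad = 27.183°
Rodrigues: sinθ=0.45683, 1−cosθ=0.11044; R = I + sinθ·[k]× + (1−cosθ)·[k]×²:
    [+0.92838 -0.25849 -0.26699]
    [+0.17308 +0.93653 -0.30489]
    [+0.32886 +0.23684 +0.91420]
t = (0.1838, 0.1217, 1.3120) m
M0: Pc = R·M0+t = (+0.09182, +0.18087, +1.30487); u = 531.4·(+0.09182)/1.30487 + 325.2 = 362.5919, v = 711.6·(+0.18087)/1.30487 + 240.3 = 338.9345
M1: Pc = R·M1+t = (+0.23572, +0.20769, +1.35584); u = 531.4·(+0.23572)/1.35584 + 325.2 = 417.5852, v = 711.6·(+0.20769)/1.35584 + 240.3 = 349.3065
M2: Pc = R·M2+t = (+0.27578, +0.06253, +1.31913); u = 531.4·(+0.27578)/1.31913 + 325.2 = 436.2967, v = 711.6·(+0.06253)/1.31913 + 240.3 = 274.0330
M3: Pc = R·M3+t = (+0.13188, +0.03571, +1.26816); u = 531.4·(+0.13188)/1.26816 + 325.2 = 380.4635, v = 711.6·(+0.03571)/1.26816 + 240.3 = 260.3353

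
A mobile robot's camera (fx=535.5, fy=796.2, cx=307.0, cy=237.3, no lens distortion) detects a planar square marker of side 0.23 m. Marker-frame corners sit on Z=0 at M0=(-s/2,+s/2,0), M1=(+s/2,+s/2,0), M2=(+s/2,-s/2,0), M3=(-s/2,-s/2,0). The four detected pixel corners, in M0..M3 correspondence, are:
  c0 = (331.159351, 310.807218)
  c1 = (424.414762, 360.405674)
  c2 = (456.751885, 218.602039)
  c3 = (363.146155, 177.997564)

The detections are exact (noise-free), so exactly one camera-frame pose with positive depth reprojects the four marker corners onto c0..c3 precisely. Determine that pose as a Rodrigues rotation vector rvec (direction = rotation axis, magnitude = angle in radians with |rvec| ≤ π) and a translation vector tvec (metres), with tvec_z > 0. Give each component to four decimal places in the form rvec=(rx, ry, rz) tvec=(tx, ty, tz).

rvec=(-0.1488, 0.3144, 0.3318) tvec=(0.2003, 0.0447, 1.2530)

Intrinsics K: fx=535.5, fy=796.2, cx=307.0, cy=237.3
Marker side s = 0.23 m; corners in marker frame (Z=0):
  M0 = (-0.1150, +0.1150, 0)
  M1 = (+0.1150, +0.1150, 0)
  M2 = (+0.1150, -0.1150, 0)
  M3 = (-0.1150, -0.1150, 0)
Detected image corners:
  c0 = (331.159351, 310.807218) px
  c1 = (424.414762, 360.405674) px
  c2 = (456.751885, 218.602039) px
  c3 = (363.146155, 177.997564) px
Planar DLT: solve 8×8 A·h = b for H (H[2,2]=1):
  H  [+303.55472 -168.73390 +392.60342]
  H  [+126.34019 +576.79666 +265.69736]
  H  [-0.26068 -0.07343 +1.00000]
B = K⁻¹H; ‖b₁‖=0.798071, ‖b₂‖=0.798071; λ = 2/(‖b₁‖+‖b₂‖) = 1.253021, sign → tz>0 ⇒ λ=+1.253021
r₁ = λ·B[:,0] = (+0.89755,+0.29618,-0.32663); r₂ = λ·B[:,1] = (-0.34207,+0.93516,-0.09201)
r₃ = r₁×r₂ = (+0.27820,+0.19432,+0.94066); SVD([r₁ r₂ r₃]) → R = UVᵀ:
  R  [+0.89755 -0.34207 +0.27820]
  R  [+0.29618 +0.93516 +0.19432]
  R  [-0.32663 -0.09201 +0.94066]
t = (+0.20030, +0.04469, +1.25302) m
tr R = 2.773367; θ = arccos((tr R − 1)/2) = 0.480673 rad = 27.541°
axis k = ((R−Rᵀ)₃₂, (R−Rᵀ)₁₃, (R−Rᵀ)₂₁) / (2 sinθ) = (-0.309624, +0.654047, +0.690185)
rvec = θ·k = (-0.148828, +0.314383, +0.331754)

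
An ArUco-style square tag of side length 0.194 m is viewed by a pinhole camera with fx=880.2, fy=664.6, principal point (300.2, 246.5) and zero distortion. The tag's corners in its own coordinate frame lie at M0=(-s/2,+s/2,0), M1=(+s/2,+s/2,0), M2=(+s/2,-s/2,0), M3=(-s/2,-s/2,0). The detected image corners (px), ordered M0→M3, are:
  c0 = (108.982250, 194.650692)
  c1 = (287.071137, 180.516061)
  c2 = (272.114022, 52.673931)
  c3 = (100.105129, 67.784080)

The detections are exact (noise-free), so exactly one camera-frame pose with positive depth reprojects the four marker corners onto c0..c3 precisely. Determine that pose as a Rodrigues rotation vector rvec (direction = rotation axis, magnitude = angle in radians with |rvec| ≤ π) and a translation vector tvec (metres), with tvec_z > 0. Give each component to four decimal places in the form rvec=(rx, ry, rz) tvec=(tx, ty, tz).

rvec=(-0.1665, 0.0656, -0.0938) tvec=(-0.1189, -0.1791, 0.9625)

Intrinsics K: fx=880.2, fy=664.6, cx=300.2, cy=246.5
Marker side s = 0.194 m; corners in marker frame (Z=0):
  M0 = (-0.0970, +0.0970, 0)
  M1 = (+0.0970, +0.0970, 0)
  M2 = (+0.0970, -0.0970, 0)
  M3 = (-0.0970, -0.0970, 0)
Detected image corners:
  c0 = (108.982250, 194.650692) px
  c1 = (287.071137, 180.516061) px
  c2 = (272.114022, 52.673931) px
  c3 = (100.105129, 67.784080) px
Planar DLT: solve 8×8 A·h = b for H (H[2,2]=1):
  H  [+890.60552 +27.72963 +191.46122]
  H  [-82.79748 +634.77008 +122.86764]
  H  [-0.05957 -0.17498 +1.00000]
B = K⁻¹H; ‖b₁‖=1.038925, ‖b₂‖=1.038925; λ = 2/(‖b₁‖+‖b₂‖) = 0.962533, sign → tz>0 ⇒ λ=+0.962533
r₁ = λ·B[:,0] = (+0.99347,-0.09865,-0.05734); r₂ = λ·B[:,1] = (+0.08777,+0.98180,-0.16842)
r₃ = r₁×r₂ = (+0.07291,+0.16229,+0.98405); SVD([r₁ r₂ r₃]) → R = UVᵀ:
  R  [+0.99347 +0.08777 +0.07291]
  R  [-0.09865 +0.98180 +0.16229]
  R  [-0.05734 -0.16842 +0.98405]
t = (-0.11891, -0.17906, +0.96253) m
tr R = 2.959314; θ = arccos((tr R − 1)/2) = 0.202052 rad = 11.577°
axis k = ((R−Rᵀ)₃₂, (R−Rᵀ)₁₃, (R−Rᵀ)₂₁) / (2 sinθ) = (-0.823991, +0.324536, -0.464452)
rvec = θ·k = (-0.166489, +0.065573, -0.093844)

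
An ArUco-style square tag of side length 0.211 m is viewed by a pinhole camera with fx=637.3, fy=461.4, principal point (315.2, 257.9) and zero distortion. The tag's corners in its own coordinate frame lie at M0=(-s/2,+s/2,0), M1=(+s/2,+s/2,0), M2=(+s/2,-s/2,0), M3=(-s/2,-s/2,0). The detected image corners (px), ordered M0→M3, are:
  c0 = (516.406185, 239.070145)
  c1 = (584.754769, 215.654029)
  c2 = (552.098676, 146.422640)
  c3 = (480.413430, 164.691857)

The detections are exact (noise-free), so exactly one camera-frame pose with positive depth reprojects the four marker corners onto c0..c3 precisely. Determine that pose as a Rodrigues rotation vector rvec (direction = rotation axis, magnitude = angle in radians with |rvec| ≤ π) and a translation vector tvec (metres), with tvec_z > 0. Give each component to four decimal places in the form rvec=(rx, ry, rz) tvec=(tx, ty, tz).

Intrinsics K: fx=637.3, fy=461.4, cx=315.2, cy=257.9
Marker side s = 0.211 m; corners in marker frame (Z=0):
  M0 = (-0.1055, +0.1055, 0)
  M1 = (+0.1055, +0.1055, 0)
  M2 = (+0.1055, -0.1055, 0)
  M3 = (-0.1055, -0.1055, 0)
Detected image corners:
  c0 = (516.406185, 239.070145) px
  c1 = (584.754769, 215.654029) px
  c2 = (552.098676, 146.422640) px
  c3 = (480.413430, 164.691857) px
Planar DLT: solve 8×8 A·h = b for H (H[2,2]=1):
  H  [+521.03859 +190.07820 +534.82264]
  H  [-30.92043 +349.79283 +191.26629]
  H  [+0.35478 +0.05193 +1.00000]
B = K⁻¹H; ‖b₁‖=0.780103, ‖b₂‖=0.780103; λ = 2/(‖b₁‖+‖b₂‖) = 1.281883, sign → tz>0 ⇒ λ=+1.281883
r₁ = λ·B[:,0] = (+0.82310,-0.34011,+0.45479); r₂ = λ·B[:,1] = (+0.34941,+0.93460,+0.06657)
r₃ = r₁×r₂ = (-0.44769,+0.10412,+0.88811); SVD([r₁ r₂ r₃]) → R = UVᵀ:
  R  [+0.82310 +0.34941 -0.44769]
  R  [-0.34011 +0.93460 +0.10412]
  R  [+0.45479 +0.06657 +0.88811]
t = (+0.44175, -0.18512, +1.28188) m
tr R = 2.645808; θ = arccos((tr R − 1)/2) = 0.604293 rad = 34.623°
axis k = ((R−Rᵀ)₃₂, (R−Rᵀ)₁₃, (R−Rᵀ)₂₁) / (2 sinθ) = (-0.033046, -0.794185, -0.606777)
rvec = θ·k = (-0.019969, -0.479920, -0.366671)

rvec=(-0.0200, -0.4799, -0.3667) tvec=(0.4418, -0.1851, 1.2819)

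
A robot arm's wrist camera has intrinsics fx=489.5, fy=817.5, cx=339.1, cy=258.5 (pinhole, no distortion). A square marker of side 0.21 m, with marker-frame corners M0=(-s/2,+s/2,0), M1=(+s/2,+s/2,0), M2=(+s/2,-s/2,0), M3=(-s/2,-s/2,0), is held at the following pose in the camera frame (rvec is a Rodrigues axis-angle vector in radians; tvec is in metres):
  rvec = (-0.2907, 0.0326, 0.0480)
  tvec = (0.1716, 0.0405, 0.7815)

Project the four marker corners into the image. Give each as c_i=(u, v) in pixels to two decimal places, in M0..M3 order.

Intrinsics K: fx=489.5, fy=817.5, cx=339.1, cy=258.5
Marker side s = 0.21 m; corners in marker frame (Z=0):
  M0 = (-0.1050, +0.1050, 0)
  M1 = (+0.1050, +0.1050, 0)
  M2 = (+0.1050, -0.1050, 0)
  M3 = (-0.1050, -0.1050, 0)
rvec = (-0.2907, 0.0326, 0.0480), |rvec| = θ = 0.29643 rad = 16.984°
Rodrigues: sinθ=0.29211, 1−cosθ=0.04362; R = I + sinθ·[k]× + (1−cosθ)·[k]×²:
    [+0.99833 -0.05200 +0.02520]
    [+0.04260 +0.95691 +0.28724]
    [-0.03905 -0.28568 +0.95753]
t = (0.1716, 0.0405, 0.7815) m
M0: Pc = R·M0+t = (+0.06132, +0.13650, +0.75560); u = 489.5·(+0.06132)/0.75560 + 339.1 = 378.8215, v = 817.5·(+0.13650)/0.75560 + 258.5 = 406.1850
M1: Pc = R·M1+t = (+0.27096, +0.14545, +0.74740); u = 489.5·(+0.27096)/0.74740 + 339.1 = 516.5638, v = 817.5·(+0.14545)/0.74740 + 258.5 = 417.5896
M2: Pc = R·M2+t = (+0.28188, -0.05550, +0.80740); u = 489.5·(+0.28188)/0.80740 + 339.1 = 509.9983, v = 817.5·(-0.05550)/0.80740 + 258.5 = 202.3023
M3: Pc = R·M3+t = (+0.07224, -0.06445, +0.81560); u = 489.5·(+0.07224)/0.81560 + 339.1 = 382.4541, v = 817.5·(-0.06445)/0.81560 + 258.5 = 193.9013

c0=(378.82, 406.19) c1=(516.56, 417.59) c2=(510.00, 202.30) c3=(382.45, 193.90)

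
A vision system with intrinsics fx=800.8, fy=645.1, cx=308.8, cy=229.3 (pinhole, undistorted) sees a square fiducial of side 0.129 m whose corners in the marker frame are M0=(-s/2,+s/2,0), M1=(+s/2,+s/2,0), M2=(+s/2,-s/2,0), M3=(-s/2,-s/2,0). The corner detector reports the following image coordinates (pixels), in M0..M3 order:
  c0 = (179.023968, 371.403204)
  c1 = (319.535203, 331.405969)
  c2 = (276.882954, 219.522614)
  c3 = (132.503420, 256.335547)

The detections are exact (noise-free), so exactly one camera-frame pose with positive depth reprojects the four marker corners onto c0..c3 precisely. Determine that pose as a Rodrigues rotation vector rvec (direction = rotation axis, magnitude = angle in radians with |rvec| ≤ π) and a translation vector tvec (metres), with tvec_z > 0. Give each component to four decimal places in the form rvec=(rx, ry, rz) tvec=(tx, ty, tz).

rvec=(0.0615, -0.1943, -0.3021) tvec=(-0.0695, 0.0703, 0.6924)

Intrinsics K: fx=800.8, fy=645.1, cx=308.8, cy=229.3
Marker side s = 0.129 m; corners in marker frame (Z=0):
  M0 = (-0.0645, +0.0645, 0)
  M1 = (+0.0645, +0.0645, 0)
  M2 = (+0.0645, -0.0645, 0)
  M3 = (-0.0645, -0.0645, 0)
Detected image corners:
  c0 = (179.023968, 371.403204) px
  c1 = (319.535203, 331.405969) px
  c2 = (276.882954, 219.522614) px
  c3 = (132.503420, 256.335547) px
Planar DLT: solve 8×8 A·h = b for H (H[2,2]=1):
  H  [+1163.37334 +374.61044 +228.37110]
  H  [-220.87371 +917.39526 +294.81471]
  H  [+0.26112 +0.12878 +1.00000]
B = K⁻¹H; ‖b₁‖=1.444190, ‖b₂‖=1.444190; λ = 2/(‖b₁‖+‖b₂‖) = 0.692430, sign → tz>0 ⇒ λ=+0.692430
r₁ = λ·B[:,0] = (+0.93622,-0.30135,+0.18081); r₂ = λ·B[:,1] = (+0.28953,+0.95301,+0.08917)
r₃ = r₁×r₂ = (-0.19918,-0.03114,+0.97947); SVD([r₁ r₂ r₃]) → R = UVᵀ:
  R  [+0.93622 +0.28953 -0.19918]
  R  [-0.30135 +0.95301 -0.03114]
  R  [+0.18081 +0.08917 +0.97947]
t = (-0.06954, +0.07032, +0.69243) m
tr R = 2.868690; θ = arccos((tr R − 1)/2) = 0.364379 rad = 20.877°
axis k = ((R−Rᵀ)₃₂, (R−Rᵀ)₁₃, (R−Rᵀ)₂₁) / (2 sinθ) = (+0.168799, -0.533135, -0.829020)
rvec = θ·k = (+0.061507, -0.194263, -0.302078)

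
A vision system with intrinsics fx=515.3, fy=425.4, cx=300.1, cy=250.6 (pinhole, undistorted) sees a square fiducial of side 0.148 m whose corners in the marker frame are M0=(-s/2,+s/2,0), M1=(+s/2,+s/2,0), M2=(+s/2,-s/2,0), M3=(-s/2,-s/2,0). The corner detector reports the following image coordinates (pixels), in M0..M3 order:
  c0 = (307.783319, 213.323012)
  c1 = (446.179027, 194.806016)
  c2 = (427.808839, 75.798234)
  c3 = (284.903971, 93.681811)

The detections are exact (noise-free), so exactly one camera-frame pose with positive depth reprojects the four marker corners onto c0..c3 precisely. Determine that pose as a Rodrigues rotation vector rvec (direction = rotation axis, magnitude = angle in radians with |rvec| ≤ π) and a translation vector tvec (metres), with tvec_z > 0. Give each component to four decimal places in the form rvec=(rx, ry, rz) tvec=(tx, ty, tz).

Intrinsics K: fx=515.3, fy=425.4, cx=300.1, cy=250.6
Marker side s = 0.148 m; corners in marker frame (Z=0):
  M0 = (-0.0740, +0.0740, 0)
  M1 = (+0.0740, +0.0740, 0)
  M2 = (+0.0740, -0.0740, 0)
  M3 = (-0.0740, -0.0740, 0)
Detected image corners:
  c0 = (307.783319, 213.323012) px
  c1 = (446.179027, 194.806016) px
  c2 = (427.808839, 75.798234) px
  c3 = (284.903971, 93.681811) px
Planar DLT: solve 8×8 A·h = b for H (H[2,2]=1):
  H  [+974.82022 +215.08344 +367.17730]
  H  [-113.27493 +836.08874 +145.26961]
  H  [+0.06740 +0.20673 +1.00000]
B = K⁻¹H; ‖b₁‖=1.878810, ‖b₂‖=1.878810; λ = 2/(‖b₁‖+‖b₂‖) = 0.532252, sign → tz>0 ⇒ λ=+0.532252
r₁ = λ·B[:,0] = (+0.98600,-0.16286,+0.03587); r₂ = λ·B[:,1] = (+0.15808,+0.98128,+0.11003)
r₃ = r₁×r₂ = (-0.05312,-0.10282,+0.99328); SVD([r₁ r₂ r₃]) → R = UVᵀ:
  R  [+0.98600 +0.15808 -0.05312]
  R  [-0.16286 +0.98128 -0.10282]
  R  [+0.03587 +0.11003 +0.99328]
t = (+0.06928, -0.13179, +0.53225) m
tr R = 2.960554; θ = arccos((tr R − 1)/2) = 0.198939 rad = 11.398°
axis k = ((R−Rᵀ)₃₂, (R−Rᵀ)₁₃, (R−Rᵀ)₂₁) / (2 sinθ) = (+0.538527, -0.225159, -0.811968)
rvec = θ·k = (+0.107134, -0.044793, -0.161532)

rvec=(0.1071, -0.0448, -0.1615) tvec=(0.0693, -0.1318, 0.5323)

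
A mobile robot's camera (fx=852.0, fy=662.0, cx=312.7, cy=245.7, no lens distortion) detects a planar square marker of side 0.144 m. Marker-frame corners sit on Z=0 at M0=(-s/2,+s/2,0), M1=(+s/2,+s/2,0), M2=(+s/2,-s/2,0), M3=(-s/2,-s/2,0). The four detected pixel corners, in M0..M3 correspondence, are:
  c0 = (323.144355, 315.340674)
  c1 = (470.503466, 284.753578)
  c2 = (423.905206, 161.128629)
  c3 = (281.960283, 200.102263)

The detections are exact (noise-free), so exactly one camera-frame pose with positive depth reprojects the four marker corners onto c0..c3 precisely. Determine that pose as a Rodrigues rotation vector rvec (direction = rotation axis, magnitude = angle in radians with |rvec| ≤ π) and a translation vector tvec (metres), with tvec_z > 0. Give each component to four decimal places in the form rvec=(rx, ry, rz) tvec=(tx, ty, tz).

rvec=(-0.0217, 0.4175, -0.2844) tvec=(0.0534, -0.0060, 0.7669)

Intrinsics K: fx=852.0, fy=662.0, cx=312.7, cy=245.7
Marker side s = 0.144 m; corners in marker frame (Z=0):
  M0 = (-0.0720, +0.0720, 0)
  M1 = (+0.0720, +0.0720, 0)
  M2 = (+0.0720, -0.0720, 0)
  M3 = (-0.0720, -0.0720, 0)
Detected image corners:
  c0 = (323.144355, 315.340674) px
  c1 = (470.503466, 284.753578) px
  c2 = (423.905206, 161.128629) px
  c3 = (281.960283, 200.102263) px
Planar DLT: solve 8×8 A·h = b for H (H[2,2]=1):
  H  [+810.35195 +265.53506 +372.02040]
  H  [-366.14127 +803.57833 +240.53707]
  H  [-0.51760 -0.10287 +1.00000]
B = K⁻¹H; ‖b₁‖=1.303952, ‖b₂‖=1.303952; λ = 2/(‖b₁‖+‖b₂‖) = 0.766899, sign → tz>0 ⇒ λ=+0.766899
r₁ = λ·B[:,0] = (+0.87510,-0.27683,-0.39695); r₂ = λ·B[:,1] = (+0.26797,+0.96019,-0.07889)
r₃ = r₁×r₂ = (+0.40298,-0.03733,+0.91444); SVD([r₁ r₂ r₃]) → R = UVᵀ:
  R  [+0.87510 +0.26797 +0.40298]
  R  [-0.27683 +0.96019 -0.03733]
  R  [-0.39695 -0.07889 +0.91444]
t = (+0.05340, -0.00598, +0.76690) m
tr R = 2.749736; θ = arccos((tr R − 1)/2) = 0.505634 rad = 28.971°
axis k = ((R−Rᵀ)₃₂, (R−Rᵀ)₁₃, (R−Rᵀ)₂₁) / (2 sinθ) = (-0.042903, +0.825758, -0.562390)
rvec = θ·k = (-0.021693, +0.417531, -0.284363)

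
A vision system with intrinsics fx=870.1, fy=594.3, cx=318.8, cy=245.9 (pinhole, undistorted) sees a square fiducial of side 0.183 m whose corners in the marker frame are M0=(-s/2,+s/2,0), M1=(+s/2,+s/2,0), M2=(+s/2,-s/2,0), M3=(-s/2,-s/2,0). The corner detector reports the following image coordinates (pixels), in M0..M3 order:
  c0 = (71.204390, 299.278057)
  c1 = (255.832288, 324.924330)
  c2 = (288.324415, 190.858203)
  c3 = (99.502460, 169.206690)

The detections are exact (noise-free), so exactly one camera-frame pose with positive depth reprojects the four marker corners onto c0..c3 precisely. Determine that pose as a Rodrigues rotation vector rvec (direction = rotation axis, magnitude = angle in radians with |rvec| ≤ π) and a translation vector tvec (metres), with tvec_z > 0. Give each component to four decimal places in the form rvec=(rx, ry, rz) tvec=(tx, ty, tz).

rvec=(0.0627, 0.1542, 0.1730) tvec=(-0.1319, 0.0007, 0.8098)

Intrinsics K: fx=870.1, fy=594.3, cx=318.8, cy=245.9
Marker side s = 0.183 m; corners in marker frame (Z=0):
  M0 = (-0.0915, +0.0915, 0)
  M1 = (+0.0915, +0.0915, 0)
  M2 = (+0.0915, -0.0915, 0)
  M3 = (-0.0915, -0.0915, 0)
Detected image corners:
  c0 = (71.204390, 299.278057) px
  c1 = (255.832288, 324.924330) px
  c2 = (288.324415, 190.858203) px
  c3 = (99.502460, 169.206690) px
Planar DLT: solve 8×8 A·h = b for H (H[2,2]=1):
  H  [+987.73772 -149.26083 +177.03196]
  H  [+84.54720 +744.41887 +246.43259]
  H  [-0.18196 +0.09312 +1.00000]
B = K⁻¹H; ‖b₁‖=1.234881, ‖b₂‖=1.234881; λ = 2/(‖b₁‖+‖b₂‖) = 0.809795, sign → tz>0 ⇒ λ=+0.809795
r₁ = λ·B[:,0] = (+0.97327,+0.17617,-0.14735); r₂ = λ·B[:,1] = (-0.16654,+0.98315,+0.07541)
r₃ = r₁×r₂ = (+0.15815,-0.04885,+0.98621); SVD([r₁ r₂ r₃]) → R = UVᵀ:
  R  [+0.97327 -0.16654 +0.15815]
  R  [+0.17617 +0.98315 -0.04885]
  R  [-0.14735 +0.07541 +0.98621]
t = (-0.13194, +0.00073, +0.80979) m
tr R = 2.942620; θ = arccos((tr R − 1)/2) = 0.240118 rad = 13.758°
axis k = ((R−Rᵀ)₃₂, (R−Rᵀ)₁₃, (R−Rᵀ)₂₁) / (2 sinθ) = (+0.261246, +0.642309, +0.720548)
rvec = θ·k = (+0.062730, +0.154230, +0.173017)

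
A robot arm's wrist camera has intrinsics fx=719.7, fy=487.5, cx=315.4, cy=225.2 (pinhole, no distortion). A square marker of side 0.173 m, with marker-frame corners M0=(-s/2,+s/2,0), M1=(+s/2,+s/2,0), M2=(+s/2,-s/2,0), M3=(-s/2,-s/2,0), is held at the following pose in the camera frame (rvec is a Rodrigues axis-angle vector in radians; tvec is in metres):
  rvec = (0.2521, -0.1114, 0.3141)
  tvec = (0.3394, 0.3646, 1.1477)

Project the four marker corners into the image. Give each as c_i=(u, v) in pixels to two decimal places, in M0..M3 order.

Intrinsics K: fx=719.7, fy=487.5, cx=315.4, cy=225.2
Marker side s = 0.173 m; corners in marker frame (Z=0):
  M0 = (-0.0865, +0.0865, 0)
  M1 = (+0.0865, +0.0865, 0)
  M2 = (+0.0865, -0.0865, 0)
  M3 = (-0.0865, -0.0865, 0)
rvec = (0.2521, -0.1114, 0.3141), |rvec| = θ = 0.41788 rad = 23.943°
Rodrigues: sinθ=0.40582, 1−cosθ=0.08605; R = I + sinθ·[k]× + (1−cosθ)·[k]×²:
    [+0.94527 -0.31888 -0.06917]
    [+0.29120 +0.92007 -0.26207]
    [+0.14721 +0.22758 +0.96257]
t = (0.3394, 0.3646, 1.1477) m
M0: Pc = R·M0+t = (+0.23005, +0.41900, +1.15465); u = 719.7·(+0.23005)/1.15465 + 315.4 = 458.7920, v = 487.5·(+0.41900)/1.15465 + 225.2 = 402.1026
M1: Pc = R·M1+t = (+0.39358, +0.46937, +1.18012); u = 719.7·(+0.39358)/1.18012 + 315.4 = 555.4280, v = 487.5·(+0.46937)/1.18012 + 225.2 = 419.0957
M2: Pc = R·M2+t = (+0.44875, +0.31020, +1.14075); u = 719.7·(+0.44875)/1.14075 + 315.4 = 598.5165, v = 487.5·(+0.31020)/1.14075 + 225.2 = 357.7657
M3: Pc = R·M3+t = (+0.28522, +0.25983, +1.11528); u = 719.7·(+0.28522)/1.11528 + 315.4 = 499.4530, v = 487.5·(+0.25983)/1.11528 + 225.2 = 338.7722

c0=(458.79, 402.10) c1=(555.43, 419.10) c2=(598.52, 357.77) c3=(499.45, 338.77)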